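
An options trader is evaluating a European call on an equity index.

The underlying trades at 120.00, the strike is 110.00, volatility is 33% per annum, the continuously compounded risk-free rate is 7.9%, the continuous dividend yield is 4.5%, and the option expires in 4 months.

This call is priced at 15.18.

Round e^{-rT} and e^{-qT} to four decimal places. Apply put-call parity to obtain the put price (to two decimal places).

e^(−qT) = e^(−0.045·0.3333) = 0.9851;  e^(−rT) = e^(−0.079·0.3333) = 0.9740
Put-call parity: C − P = S·e^(−qT) − K·e^(−rT) = 120·0.9851 − 110·0.9740 = 118.2120 − 107.1400 = 11.0720
P = C − (C − P) = 15.18 − (11.0720) = 4.1080

4.11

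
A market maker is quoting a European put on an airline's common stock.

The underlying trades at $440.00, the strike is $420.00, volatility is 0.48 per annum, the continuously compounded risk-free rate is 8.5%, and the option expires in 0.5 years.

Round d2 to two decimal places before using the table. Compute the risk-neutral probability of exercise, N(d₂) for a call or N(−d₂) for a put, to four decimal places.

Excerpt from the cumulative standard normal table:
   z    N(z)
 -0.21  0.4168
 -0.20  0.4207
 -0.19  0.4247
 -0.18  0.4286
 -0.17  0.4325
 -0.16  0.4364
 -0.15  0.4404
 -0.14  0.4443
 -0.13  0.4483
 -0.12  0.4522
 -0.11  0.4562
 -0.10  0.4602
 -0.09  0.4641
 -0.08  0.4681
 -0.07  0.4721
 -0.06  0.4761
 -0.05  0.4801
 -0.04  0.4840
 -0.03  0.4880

σ√T = 0.48·√0.5 = 0.3394
d₁ = [ln(440/420) + (0.085 + 0.48²/2)·0.5] / 0.3394 = [0.0465 + 0.1001] / 0.3394 = 0.4320 which rounds to 0.43
d₂ = d₁ − σ√T = 0.4320 − 0.3394 = 0.0926 which rounds to 0.09
Risk-neutral Pr[S_T < K] = N(−d₂) = N(-0.09) = 0.4641

0.4641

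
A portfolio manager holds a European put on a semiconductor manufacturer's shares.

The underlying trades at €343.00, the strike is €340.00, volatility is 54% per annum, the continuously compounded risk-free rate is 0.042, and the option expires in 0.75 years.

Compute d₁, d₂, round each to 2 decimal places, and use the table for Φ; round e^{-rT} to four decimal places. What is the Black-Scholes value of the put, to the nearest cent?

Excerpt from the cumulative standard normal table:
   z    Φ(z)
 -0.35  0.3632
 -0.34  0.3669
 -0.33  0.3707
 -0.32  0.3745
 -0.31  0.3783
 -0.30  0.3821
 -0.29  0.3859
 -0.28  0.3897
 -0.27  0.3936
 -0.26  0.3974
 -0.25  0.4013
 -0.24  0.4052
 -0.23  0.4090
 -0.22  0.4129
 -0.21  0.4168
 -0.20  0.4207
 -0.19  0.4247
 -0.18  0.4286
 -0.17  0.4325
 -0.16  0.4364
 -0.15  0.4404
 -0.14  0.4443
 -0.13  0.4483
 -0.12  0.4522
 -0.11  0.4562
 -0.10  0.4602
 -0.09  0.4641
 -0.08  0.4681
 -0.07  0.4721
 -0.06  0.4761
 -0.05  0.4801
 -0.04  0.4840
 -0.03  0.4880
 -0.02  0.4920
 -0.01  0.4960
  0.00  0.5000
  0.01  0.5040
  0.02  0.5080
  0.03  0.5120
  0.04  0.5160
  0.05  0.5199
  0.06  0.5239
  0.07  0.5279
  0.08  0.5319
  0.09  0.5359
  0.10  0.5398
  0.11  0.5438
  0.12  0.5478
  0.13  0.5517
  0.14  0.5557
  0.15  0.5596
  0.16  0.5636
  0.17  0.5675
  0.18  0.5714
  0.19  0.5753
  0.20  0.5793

€55.91

σ√T = 0.54 × 0.8660 = 0.4677
ln(S/K) + (r + σ²/2)T = ln(343/340) + (0.042 + 0.54²/2)·0.75 = 0.0088 + 0.1409 = 0.1496
d₁ = 0.1496 / 0.4677 = 0.3200 ≈ 0.32
d₂ = d₁ − σ√T = 0.3200 − 0.4677 = -0.1477 ≈ -0.15
e^(−rT) = e^(−0.042·0.75) = 0.9690
N(−d₂) = N(0.15) = 0.5596;  N(−d₁) = N(-0.32) = 0.3745
P = 340·0.9690·0.5596 − 343·0.3745 = 184.3658 − 128.4535 = 55.9123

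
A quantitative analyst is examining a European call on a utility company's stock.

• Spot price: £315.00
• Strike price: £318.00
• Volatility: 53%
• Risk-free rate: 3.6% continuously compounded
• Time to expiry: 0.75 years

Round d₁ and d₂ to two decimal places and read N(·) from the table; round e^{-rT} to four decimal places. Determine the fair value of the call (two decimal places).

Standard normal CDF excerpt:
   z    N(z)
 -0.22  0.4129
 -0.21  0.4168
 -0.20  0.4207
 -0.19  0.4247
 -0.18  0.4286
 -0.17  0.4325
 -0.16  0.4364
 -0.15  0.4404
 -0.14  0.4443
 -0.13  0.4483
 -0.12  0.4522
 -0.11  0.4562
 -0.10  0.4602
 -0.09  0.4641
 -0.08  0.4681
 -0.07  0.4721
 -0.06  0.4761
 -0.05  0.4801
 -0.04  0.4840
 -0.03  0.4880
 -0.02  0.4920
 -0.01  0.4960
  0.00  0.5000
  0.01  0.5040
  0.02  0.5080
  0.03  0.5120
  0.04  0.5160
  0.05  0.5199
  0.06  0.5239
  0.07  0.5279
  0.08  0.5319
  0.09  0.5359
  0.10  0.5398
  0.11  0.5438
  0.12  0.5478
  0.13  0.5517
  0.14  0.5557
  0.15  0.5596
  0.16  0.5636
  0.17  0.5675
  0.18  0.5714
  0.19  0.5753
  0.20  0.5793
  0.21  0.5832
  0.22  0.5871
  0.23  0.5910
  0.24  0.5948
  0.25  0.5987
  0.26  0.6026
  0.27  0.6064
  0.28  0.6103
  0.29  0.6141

σ√T = 0.53 × 0.8660 = 0.4590
d₁ = [ln(315/318) + (0.036 + ½·0.53²)·0.75] / (σ√T) = (-0.0095 + 0.1323) / 0.4590 = 0.2677 which rounds to 0.27
d₂ = 0.2677 − 0.4590 = -0.1913 which rounds to -0.19
exp(−rT) = exp(−0.036·0.75) = 0.9734
N(d₁) = N(0.27) = 0.6064;  N(d₂) = N(-0.19) = 0.4247
C = 315·0.6064 − 318·0.9734·0.4247 = 191.0160 − 131.4621 = 59.5539

£59.55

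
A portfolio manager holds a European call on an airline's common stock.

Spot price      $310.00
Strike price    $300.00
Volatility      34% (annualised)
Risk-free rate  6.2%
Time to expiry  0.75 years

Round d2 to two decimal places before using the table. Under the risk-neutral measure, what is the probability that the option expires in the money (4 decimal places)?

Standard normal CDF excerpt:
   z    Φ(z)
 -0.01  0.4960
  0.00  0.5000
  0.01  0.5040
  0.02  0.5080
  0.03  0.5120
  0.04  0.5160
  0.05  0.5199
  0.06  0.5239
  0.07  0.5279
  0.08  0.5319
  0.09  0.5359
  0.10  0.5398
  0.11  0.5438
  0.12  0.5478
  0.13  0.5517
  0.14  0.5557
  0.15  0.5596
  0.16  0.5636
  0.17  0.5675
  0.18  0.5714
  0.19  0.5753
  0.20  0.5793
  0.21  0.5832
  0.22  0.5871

0.5478

σ√T = 0.34·√0.75 = 0.2944
d₁ = [ln(310/300) + (0.062 + ½·0.34²)·0.75] / (σ√T) = (0.0328 + 0.0899) / 0.2944 = 0.4165 ≈ 0.42
d₂ = 0.4165 − 0.2944 = 0.1221 ≈ 0.12
Pr(exercise) under Q = N(d₂) = 0.5478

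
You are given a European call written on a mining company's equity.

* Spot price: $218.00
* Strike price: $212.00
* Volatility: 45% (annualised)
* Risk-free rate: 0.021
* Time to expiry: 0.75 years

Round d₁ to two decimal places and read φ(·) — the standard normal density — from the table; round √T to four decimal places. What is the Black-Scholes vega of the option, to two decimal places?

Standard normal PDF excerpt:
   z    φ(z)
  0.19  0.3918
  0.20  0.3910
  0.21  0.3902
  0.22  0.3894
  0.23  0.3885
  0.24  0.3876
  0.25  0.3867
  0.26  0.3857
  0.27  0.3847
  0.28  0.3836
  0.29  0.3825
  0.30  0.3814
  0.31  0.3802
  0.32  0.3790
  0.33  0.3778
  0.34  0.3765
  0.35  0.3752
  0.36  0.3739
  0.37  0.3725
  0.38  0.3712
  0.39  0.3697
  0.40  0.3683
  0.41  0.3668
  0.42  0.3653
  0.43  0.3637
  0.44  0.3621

σ√T = 0.45 × 0.8660 = 0.3897
d₁ = [ln(218/212) + (0.021 + 0.45²/2)·0.75] / 0.3897 = [0.0279 + 0.0917] / 0.3897 = 0.3069 ≈ 0.31
√T = √0.75 = 0.8660
φ(d₁) = φ(0.31) = 0.3802
vega = S·φ(d₁)·√T = 218·0.3802·0.8660 = 71.7772

71.78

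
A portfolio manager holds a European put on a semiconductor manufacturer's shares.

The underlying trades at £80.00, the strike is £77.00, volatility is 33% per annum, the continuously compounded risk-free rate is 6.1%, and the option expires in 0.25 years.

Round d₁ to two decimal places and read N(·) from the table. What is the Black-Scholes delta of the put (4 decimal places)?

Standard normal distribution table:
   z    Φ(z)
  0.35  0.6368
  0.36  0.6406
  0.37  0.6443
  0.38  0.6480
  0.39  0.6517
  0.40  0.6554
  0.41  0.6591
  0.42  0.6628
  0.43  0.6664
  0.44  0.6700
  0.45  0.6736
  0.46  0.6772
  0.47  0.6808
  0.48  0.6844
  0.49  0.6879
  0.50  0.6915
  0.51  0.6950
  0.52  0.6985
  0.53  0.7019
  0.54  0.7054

-0.3409

σ√T = 0.33 × 0.5000 = 0.1650
ln(S/K) + (r + σ²/2)T = ln(80/77) + (0.061 + 0.33²/2)·0.25 = 0.0382 + 0.0289 = 0.0671
d₁ = 0.0671 / 0.1650 = 0.4066 which rounds to 0.41
N(d₁) = N(0.41) = 0.6591
Δ_put = N(d₁) − 1 = 0.6591 − 1 = -0.3409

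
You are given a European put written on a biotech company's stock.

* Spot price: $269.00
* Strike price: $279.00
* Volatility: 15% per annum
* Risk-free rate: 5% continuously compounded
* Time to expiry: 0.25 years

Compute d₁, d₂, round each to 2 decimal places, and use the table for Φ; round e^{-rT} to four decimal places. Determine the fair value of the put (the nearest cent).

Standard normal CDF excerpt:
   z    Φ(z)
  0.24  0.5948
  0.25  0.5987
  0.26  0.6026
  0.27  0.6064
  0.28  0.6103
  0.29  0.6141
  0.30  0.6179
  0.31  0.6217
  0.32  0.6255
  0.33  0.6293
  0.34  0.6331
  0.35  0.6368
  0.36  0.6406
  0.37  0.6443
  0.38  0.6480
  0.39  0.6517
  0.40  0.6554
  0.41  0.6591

$12.34

T = 0.25;  σ√T = 0.0750
d₁ = [ln(269/279) + (0.05 + 0.15²/2)·0.25] / 0.0750 = [-0.0365 + 0.0153] / 0.0750 = -0.2825 ⇒ -0.28
d₂ = d₁ − σ√T = -0.2825 − 0.0750 = -0.3575 ⇒ -0.36
e^(−rT) = e^(−0.05·0.25) = 0.9876
P = 279·0.9876·N(0.36) − 269·N(0.28) = 279·0.9876·0.6406 − 269·0.6103 = 176.5112 − 164.1707 = 12.3405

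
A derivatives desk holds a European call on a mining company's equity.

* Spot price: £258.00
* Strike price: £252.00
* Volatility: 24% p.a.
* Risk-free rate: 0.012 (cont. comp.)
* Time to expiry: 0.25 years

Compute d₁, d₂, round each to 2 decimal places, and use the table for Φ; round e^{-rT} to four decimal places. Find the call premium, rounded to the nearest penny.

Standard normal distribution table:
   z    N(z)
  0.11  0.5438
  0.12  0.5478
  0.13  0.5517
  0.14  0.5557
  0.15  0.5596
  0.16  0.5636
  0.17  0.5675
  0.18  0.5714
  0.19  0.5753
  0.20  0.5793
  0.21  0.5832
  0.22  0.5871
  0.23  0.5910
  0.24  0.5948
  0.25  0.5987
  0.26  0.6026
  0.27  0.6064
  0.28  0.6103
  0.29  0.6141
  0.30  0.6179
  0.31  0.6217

σ√T = 0.24·√0.25 = 0.1200
d₁ = [ln(258/252) + (0.012 + ½·0.24²)·0.25] / (σ√T) = (0.0235 + 0.0102) / 0.1200 = 0.2811 → 0.28
d₂ = 0.2811 − 0.1200 = 0.1611 → 0.16
exp(−rT) = exp(−0.012·0.25) = 0.9970
N(d₁) = N(0.28) = 0.6103;  N(d₂) = N(0.16) = 0.5636
C = 258·0.6103 − 252·0.9970·0.5636 = 157.4574 − 141.6011 = 15.8563

£15.86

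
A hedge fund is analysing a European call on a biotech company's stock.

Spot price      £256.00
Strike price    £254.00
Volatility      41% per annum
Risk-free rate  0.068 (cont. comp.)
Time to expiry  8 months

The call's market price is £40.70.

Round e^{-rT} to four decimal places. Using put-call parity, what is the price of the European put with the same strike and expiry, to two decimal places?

£27.45

exp(−rT) = exp(−0.068·0.6667) = 0.9557
Put-call parity: C − P = S − K·e^(−rT) = 256 − 254·0.9557 = 256 − 242.7478 = 13.2522
P = C − (C − P) = 40.70 − (13.2522) = 27.4478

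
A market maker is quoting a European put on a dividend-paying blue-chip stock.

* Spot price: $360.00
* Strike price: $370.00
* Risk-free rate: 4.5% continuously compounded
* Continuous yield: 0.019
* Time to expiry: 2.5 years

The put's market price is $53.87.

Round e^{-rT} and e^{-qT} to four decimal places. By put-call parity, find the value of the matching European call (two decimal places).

$66.53

exp(−qT) = exp(−0.019·2.5) = 0.9536;  exp(−rT) = exp(−0.045·2.5) = 0.8936
Put-call parity: C − P = S·e^(−qT) − K·e^(−rT) = 360·0.9536 − 370·0.8936 = 343.2960 − 330.6320 = 12.6640
C = P + (C − P) = 53.87 + (12.6640) = 66.5340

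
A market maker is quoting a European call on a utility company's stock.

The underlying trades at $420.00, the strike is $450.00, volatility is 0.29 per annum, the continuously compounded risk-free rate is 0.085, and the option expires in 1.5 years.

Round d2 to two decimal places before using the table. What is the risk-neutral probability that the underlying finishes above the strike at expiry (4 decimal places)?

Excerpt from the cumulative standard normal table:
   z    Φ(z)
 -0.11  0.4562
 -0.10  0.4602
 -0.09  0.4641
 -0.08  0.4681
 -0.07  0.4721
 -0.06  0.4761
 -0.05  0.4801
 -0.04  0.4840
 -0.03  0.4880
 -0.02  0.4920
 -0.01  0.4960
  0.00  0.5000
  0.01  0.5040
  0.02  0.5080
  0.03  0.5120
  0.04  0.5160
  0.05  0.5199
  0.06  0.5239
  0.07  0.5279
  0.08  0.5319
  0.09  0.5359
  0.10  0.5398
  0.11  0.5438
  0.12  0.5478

σ√T = 0.29·√1.5 = 0.3552
d₁ = [ln(420/450) + (0.085 + 0.29²/2)·1.5] / 0.3552 = [-0.0690 + 0.1906] / 0.3552 = 0.3423 → 0.34
d₂ = d₁ − σ√T = 0.3423 − 0.3552 = -0.0129 → -0.01
Risk-neutral Pr[S_T > K] = N(d₂) = N(-0.01) = 0.4960

0.4960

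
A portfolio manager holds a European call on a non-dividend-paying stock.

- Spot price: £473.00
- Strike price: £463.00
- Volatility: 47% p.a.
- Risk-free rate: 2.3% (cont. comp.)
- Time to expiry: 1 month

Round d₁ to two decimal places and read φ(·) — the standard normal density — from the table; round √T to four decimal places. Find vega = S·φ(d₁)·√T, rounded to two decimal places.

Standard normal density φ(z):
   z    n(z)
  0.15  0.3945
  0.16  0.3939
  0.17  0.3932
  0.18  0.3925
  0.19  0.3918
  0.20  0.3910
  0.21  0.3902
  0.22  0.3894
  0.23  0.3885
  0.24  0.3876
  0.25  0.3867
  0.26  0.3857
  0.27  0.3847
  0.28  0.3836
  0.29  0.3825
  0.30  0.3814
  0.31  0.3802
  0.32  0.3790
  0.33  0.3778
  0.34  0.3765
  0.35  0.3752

52.93

T = 0.08333;  σ√T = 0.1357
d₁ = [ln(473/463) + (0.023 + 0.47²/2)·0.08333] / 0.1357 = [0.0214 + 0.0111] / 0.1357 = 0.2395 ≈ 0.24
√T = √0.08333 = 0.2887
φ(d₁) = φ(0.24) = 0.3876
vega = S·φ(d₁)·√T = 473·0.3876·0.2887 = 52.9288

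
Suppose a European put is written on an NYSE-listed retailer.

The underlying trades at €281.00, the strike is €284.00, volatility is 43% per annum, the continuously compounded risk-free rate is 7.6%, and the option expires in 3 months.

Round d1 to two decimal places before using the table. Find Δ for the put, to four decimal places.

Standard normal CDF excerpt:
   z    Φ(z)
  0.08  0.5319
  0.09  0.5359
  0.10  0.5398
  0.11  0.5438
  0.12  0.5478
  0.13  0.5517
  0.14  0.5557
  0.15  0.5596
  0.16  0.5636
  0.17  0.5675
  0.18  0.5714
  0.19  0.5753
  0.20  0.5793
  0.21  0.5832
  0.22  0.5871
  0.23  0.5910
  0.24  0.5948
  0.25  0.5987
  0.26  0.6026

σ√T = 0.43 × 0.5000 = 0.2150
d₁ = [ln(281/284) + (0.076 + ½·0.43²)·0.25] / (σ√T) = (-0.0106 + 0.0421) / 0.2150 = 0.1465 → 0.15
N(d₁) = N(0.15) = 0.5596
Δ_put = N(d₁) − 1 = 0.5596 − 1 = -0.4404

-0.4404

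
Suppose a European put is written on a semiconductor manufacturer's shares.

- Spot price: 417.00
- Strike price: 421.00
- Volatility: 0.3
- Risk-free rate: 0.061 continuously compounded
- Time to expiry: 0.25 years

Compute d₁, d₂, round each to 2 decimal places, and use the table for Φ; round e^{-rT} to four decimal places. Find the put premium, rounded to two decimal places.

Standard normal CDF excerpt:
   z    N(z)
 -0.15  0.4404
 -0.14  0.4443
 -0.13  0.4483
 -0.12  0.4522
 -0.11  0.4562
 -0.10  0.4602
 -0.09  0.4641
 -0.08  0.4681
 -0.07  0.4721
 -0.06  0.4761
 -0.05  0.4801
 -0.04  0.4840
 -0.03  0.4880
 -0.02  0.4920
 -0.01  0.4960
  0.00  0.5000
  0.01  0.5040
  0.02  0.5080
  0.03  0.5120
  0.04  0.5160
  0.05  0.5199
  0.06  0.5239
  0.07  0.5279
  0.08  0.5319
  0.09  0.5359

23.72

T = 0.25;  σ√T = 0.1500
ln(S/K) + (r + σ²/2)T = ln(417/421) + (0.061 + 0.3²/2)·0.25 = -0.0095 + 0.0265 = 0.0170
d₁ = 0.0170 / 0.1500 = 0.1130 ⇒ 0.11
d₂ = d₁ − σ√T = 0.1130 − 0.1500 = -0.0370 ⇒ -0.04
e^(−rT) = e^(−0.061·0.25) = 0.9849
N(−d₂) = N(0.04) = 0.5160;  N(−d₁) = N(-0.11) = 0.4562
P = 421·0.9849·0.5160 − 417·0.4562 = 213.9557 − 190.2354 = 23.7203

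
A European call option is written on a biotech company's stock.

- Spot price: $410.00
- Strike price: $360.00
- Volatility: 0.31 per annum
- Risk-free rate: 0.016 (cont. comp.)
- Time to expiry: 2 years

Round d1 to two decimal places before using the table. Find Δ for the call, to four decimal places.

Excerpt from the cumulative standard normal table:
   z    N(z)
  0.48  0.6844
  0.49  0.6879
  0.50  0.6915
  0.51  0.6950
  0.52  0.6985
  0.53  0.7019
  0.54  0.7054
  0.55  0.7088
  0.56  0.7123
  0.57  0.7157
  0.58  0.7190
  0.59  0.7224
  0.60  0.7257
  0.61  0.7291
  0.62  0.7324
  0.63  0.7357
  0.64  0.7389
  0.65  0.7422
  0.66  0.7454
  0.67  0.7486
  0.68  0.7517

σ√T = 0.31·√2 = 0.4384
d₁ = [ln(410/360) + (0.016 + 0.31²/2)·2] / 0.4384 = [0.1301 + 0.1281] / 0.4384 = 0.5888 ⇒ 0.59
N(d₁) = N(0.59) = 0.7224
Δ_call = N(d₁) = 0.7224

0.7224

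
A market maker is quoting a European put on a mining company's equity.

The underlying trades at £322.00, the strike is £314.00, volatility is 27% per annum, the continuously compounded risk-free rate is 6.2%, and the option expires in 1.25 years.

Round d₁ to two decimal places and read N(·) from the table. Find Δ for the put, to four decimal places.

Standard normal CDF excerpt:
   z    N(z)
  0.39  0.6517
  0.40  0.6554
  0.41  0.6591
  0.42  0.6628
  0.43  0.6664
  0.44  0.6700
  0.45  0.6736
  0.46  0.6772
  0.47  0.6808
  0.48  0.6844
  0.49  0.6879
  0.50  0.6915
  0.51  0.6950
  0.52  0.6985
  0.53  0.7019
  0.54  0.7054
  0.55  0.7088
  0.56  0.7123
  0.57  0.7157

T = 1.25;  σ√T = 0.3019
d₁ = [ln(322/314) + (0.062 + ½·0.27²)·1.25] / (σ√T) = (0.0252 + 0.1231) / 0.3019 = 0.4910 ≈ 0.49
N(d₁) = N(0.49) = 0.6879
Δ_put = N(d₁) − 1 = 0.6879 − 1 = -0.3121

-0.3121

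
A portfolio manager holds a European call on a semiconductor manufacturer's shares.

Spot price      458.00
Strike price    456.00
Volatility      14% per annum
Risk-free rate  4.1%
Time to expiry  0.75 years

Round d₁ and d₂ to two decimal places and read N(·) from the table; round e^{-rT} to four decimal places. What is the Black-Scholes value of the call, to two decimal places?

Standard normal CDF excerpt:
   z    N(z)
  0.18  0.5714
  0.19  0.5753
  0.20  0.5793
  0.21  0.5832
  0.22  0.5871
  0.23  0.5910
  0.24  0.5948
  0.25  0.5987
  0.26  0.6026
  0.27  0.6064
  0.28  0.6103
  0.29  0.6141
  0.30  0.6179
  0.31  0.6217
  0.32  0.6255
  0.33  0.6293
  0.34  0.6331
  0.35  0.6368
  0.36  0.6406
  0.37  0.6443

σ√T = 0.14 × 0.8660 = 0.1212
d₁ = [ln(458/456) + (0.041 + 0.14²/2)·0.75] / 0.1212 = [0.0044 + 0.0381] / 0.1212 = 0.3503 → 0.35
d₂ = d₁ − σ√T = 0.3503 − 0.1212 = 0.2291 → 0.23
e^(−rT) = e^(−0.041·0.75) = 0.9697
C = 458·N(0.35) − 456·0.9697·N(0.23) = 458·0.6368 − 456·0.9697·0.5910 = 291.6544 − 261.3303 = 30.3241

30.32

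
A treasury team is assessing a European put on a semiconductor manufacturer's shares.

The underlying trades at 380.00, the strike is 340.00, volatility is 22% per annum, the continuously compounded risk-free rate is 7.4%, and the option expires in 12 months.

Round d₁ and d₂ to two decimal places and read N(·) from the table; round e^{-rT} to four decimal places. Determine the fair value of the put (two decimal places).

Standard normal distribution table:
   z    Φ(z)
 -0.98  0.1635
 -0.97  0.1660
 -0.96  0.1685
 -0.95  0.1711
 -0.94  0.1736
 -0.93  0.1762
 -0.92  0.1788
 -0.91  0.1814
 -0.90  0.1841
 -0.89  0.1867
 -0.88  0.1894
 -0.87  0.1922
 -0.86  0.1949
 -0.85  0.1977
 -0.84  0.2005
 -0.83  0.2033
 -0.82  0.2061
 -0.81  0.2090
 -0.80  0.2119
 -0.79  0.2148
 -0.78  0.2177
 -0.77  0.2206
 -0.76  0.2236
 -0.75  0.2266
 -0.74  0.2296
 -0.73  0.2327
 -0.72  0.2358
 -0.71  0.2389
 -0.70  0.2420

σ√T = 0.22·√1 = 0.2200
d₁ = [ln(380/340) + (0.074 + 0.22²/2)·1] / 0.2200 = [0.1112 + 0.0982] / 0.2200 = 0.9519 ≈ 0.95
d₂ = d₁ − σ√T = 0.9519 − 0.2200 = 0.7319 ≈ 0.73
e^(−rT) = e^(−0.074·1) = 0.9287
P = 340·0.9287·N(-0.73) − 380·N(-0.95) = 340·0.9287·0.2327 − 380·0.1711 = 73.4769 − 65.0180 = 8.4589

8.46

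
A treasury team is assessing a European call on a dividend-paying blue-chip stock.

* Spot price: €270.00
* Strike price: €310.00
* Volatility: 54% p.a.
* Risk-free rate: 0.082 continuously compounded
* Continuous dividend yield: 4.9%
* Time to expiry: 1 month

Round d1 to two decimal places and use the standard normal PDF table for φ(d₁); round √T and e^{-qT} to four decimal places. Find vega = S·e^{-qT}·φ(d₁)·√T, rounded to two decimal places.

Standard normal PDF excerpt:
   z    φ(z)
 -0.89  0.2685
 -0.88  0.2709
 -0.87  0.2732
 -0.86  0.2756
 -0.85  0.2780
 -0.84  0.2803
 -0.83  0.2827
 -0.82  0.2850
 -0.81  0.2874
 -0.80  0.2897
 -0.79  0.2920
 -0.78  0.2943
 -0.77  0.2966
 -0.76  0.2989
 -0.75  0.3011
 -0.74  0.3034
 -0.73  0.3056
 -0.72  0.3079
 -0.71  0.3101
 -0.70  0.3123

σ√T = 0.54 × 0.2887 = 0.1559
d₁ = [ln(270/310) + (0.082 − 0.049 + 0.54²/2)·0.08333] / 0.1559 = [-0.1382 + 0.0149] / 0.1559 = -0.7907 which rounds to -0.79
√T = √0.08333 = 0.2887
φ(d₁) = φ(-0.79) = 0.2920
e^(−qT) = e^(−0.049·0.08333) = 0.9959
vega = S·e^(−qT)·φ(d₁)·√T = 270·0.9959·0.2920·0.2887 = 22.6678
(The put has the same vega.)

22.67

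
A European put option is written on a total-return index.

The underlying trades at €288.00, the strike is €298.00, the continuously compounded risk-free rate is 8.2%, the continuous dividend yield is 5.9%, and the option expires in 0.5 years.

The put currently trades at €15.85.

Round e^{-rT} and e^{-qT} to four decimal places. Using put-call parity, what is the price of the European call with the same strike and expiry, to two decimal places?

e^(−qT) = e^(−0.059·0.5) = 0.9709;  e^(−rT) = e^(−0.082·0.5) = 0.9598
Put-call parity: C − P = S·e^(−qT) − K·e^(−rT) = 288·0.9709 − 298·0.9598 = 279.6192 − 286.0204 = -6.4012
C = P + (C − P) = 15.85 + (-6.4012) = 9.4488

€9.45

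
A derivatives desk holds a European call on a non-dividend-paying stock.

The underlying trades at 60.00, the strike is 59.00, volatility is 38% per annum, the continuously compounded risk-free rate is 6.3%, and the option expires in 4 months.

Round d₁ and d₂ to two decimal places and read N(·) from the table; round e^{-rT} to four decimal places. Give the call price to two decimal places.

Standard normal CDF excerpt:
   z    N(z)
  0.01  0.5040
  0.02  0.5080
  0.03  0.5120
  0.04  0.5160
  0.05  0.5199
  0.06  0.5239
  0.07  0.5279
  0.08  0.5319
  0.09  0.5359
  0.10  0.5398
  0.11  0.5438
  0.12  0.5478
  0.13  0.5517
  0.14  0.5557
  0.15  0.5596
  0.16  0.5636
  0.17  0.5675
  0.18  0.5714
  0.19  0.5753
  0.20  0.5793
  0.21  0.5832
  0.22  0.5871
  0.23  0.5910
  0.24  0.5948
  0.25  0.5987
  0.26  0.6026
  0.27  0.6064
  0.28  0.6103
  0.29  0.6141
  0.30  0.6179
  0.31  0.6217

6.35

T = 0.3333;  σ√T = 0.2194
d₁ = [ln(60/59) + (0.063 + ½·0.38²)·0.3333] / (σ√T) = (0.0168 + 0.0451) / 0.2194 = 0.2820 which rounds to 0.28
d₂ = 0.2820 − 0.2194 = 0.0626 which rounds to 0.06
e^(−rT) = e^(−0.063·0.3333) = 0.9792
C = 60·N(0.28) − 59·0.9792·N(0.06) = 60·0.6103 − 59·0.9792·0.5239 = 36.6180 − 30.2672 = 6.3508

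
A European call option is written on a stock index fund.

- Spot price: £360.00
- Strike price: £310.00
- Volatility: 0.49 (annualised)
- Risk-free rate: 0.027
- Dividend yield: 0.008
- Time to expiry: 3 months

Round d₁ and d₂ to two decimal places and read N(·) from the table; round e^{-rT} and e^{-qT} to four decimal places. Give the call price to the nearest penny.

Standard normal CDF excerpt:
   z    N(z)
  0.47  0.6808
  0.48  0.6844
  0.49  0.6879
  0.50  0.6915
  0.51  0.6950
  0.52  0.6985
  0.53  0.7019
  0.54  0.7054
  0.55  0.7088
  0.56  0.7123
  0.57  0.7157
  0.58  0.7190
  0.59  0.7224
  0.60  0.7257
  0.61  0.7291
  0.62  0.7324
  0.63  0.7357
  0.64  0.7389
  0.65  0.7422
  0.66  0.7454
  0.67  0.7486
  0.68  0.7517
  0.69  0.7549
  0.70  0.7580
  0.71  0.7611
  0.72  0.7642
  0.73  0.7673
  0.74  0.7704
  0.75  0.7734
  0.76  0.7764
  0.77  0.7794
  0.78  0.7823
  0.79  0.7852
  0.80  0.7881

£63.86

σ√T = 0.49·√0.25 = 0.2450
ln(S/K) + (r − q + σ²/2)T = ln(360/310) + (0.027 − 0.008 + 0.49²/2)·0.25 = 0.1495 + 0.0348 = 0.1843
d₁ = 0.1843 / 0.2450 = 0.7522 ⇒ 0.75
d₂ = d₁ − σ√T = 0.7522 − 0.2450 = 0.5072 ⇒ 0.51
exp(−qT) = exp(−0.008·0.25) = 0.9980;  exp(−rT) = exp(−0.027·0.25) = 0.9933
C = 360·0.9980·N(0.75) − 310·0.9933·N(0.51) = 360·0.9980·0.7734 − 310·0.9933·0.6950 = 277.8672 − 214.0065 = 63.8607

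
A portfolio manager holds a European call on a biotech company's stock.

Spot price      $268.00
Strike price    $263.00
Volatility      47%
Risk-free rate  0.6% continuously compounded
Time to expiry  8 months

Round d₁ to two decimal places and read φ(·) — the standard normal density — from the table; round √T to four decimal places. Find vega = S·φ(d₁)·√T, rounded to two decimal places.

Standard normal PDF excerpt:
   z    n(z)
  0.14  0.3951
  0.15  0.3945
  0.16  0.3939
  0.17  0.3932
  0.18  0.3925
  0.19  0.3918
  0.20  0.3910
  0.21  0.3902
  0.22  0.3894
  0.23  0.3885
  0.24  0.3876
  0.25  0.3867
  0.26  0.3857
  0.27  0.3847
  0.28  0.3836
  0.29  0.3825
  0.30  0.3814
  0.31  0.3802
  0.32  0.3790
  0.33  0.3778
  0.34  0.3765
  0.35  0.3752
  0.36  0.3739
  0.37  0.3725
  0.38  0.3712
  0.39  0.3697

84.62

σ√T = 0.47·√0.6667 = 0.3838
d₁ = [ln(268/263) + (0.006 + 0.47²/2)·0.6667] / 0.3838 = [0.0188 + 0.0776] / 0.3838 = 0.2514 which rounds to 0.25
√T = √0.6667 = 0.8165
φ(d₁) = φ(0.25) = 0.3867
vega = S·φ(d₁)·√T = 268·0.3867·0.8165 = 84.6185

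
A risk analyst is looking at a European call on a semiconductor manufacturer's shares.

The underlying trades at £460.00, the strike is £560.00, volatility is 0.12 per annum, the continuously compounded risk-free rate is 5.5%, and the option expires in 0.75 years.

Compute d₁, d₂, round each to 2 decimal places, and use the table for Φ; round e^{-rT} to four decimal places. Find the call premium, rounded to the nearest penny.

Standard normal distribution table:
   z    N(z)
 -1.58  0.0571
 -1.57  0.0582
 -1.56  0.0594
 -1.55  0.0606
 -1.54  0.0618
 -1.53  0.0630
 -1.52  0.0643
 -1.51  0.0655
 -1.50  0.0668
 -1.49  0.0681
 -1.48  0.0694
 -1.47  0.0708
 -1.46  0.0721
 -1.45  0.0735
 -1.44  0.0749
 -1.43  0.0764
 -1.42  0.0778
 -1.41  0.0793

σ√T = 0.12 × 0.8660 = 0.1039
d₁ = [ln(460/560) + (0.055 + 0.12²/2)·0.75] / 0.1039 = [-0.1967 + 0.0466] / 0.1039 = -1.4440 ⇒ -1.44
d₂ = d₁ − σ√T = -1.4440 − 0.1039 = -1.5479 ⇒ -1.55
exp(−rT) = exp(−0.055·0.75) = 0.9596
N(d₁) = N(-1.44) = 0.0749;  N(d₂) = N(-1.55) = 0.0606
C = 460·0.0749 − 560·0.9596·0.0606 = 34.4540 − 32.5650 = 1.8890

£1.89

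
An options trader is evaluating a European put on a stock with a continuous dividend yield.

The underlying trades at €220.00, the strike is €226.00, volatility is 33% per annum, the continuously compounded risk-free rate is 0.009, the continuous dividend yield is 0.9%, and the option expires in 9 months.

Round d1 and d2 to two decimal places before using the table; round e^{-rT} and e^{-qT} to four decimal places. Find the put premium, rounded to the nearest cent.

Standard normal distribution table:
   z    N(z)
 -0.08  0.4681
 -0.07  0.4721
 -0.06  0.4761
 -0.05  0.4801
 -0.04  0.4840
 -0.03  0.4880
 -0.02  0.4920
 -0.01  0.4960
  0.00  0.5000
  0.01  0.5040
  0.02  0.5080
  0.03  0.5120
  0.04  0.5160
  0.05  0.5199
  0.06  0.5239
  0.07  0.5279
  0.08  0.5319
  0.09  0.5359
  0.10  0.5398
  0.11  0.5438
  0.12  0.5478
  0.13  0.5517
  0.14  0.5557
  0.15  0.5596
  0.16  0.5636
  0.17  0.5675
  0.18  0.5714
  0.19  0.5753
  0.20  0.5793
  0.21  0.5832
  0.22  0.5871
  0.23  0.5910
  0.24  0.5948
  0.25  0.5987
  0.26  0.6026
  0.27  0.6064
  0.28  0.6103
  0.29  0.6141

€28.61

σ√T = 0.33 × 0.8660 = 0.2858
ln(S/K) + (r − q + σ²/2)T = ln(220/226) + (0.009 − 0.009 + 0.33²/2)·0.75 = -0.0269 + 0.0408 = 0.0139
d₁ = 0.0139 / 0.2858 = 0.0487 ≈ 0.05
d₂ = d₁ − σ√T = 0.0487 − 0.2858 = -0.2370 ≈ -0.24
e^(−qT) = e^(−0.009·0.75) = 0.9933;  e^(−rT) = e^(−0.009·0.75) = 0.9933
N(−d₂) = N(0.24) = 0.5948;  N(−d₁) = N(-0.05) = 0.4801
P = 226·0.9933·0.5948 − 220·0.9933·0.4801 = 133.5242 − 104.9143 = 28.6098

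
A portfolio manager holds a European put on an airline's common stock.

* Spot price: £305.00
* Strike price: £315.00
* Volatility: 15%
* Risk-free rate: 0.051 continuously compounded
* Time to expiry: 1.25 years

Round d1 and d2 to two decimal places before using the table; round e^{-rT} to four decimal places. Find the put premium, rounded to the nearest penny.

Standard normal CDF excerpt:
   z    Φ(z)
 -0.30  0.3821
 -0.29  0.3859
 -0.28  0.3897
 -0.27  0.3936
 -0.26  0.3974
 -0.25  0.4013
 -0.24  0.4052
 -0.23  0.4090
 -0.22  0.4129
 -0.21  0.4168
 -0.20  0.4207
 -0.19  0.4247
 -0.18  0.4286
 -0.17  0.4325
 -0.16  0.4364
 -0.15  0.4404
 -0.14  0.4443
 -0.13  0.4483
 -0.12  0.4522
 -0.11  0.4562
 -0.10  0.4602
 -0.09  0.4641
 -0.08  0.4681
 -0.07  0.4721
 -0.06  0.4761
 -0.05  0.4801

σ√T = 0.15·√1.25 = 0.1677
d₁ = [ln(305/315) + (0.051 + 0.15²/2)·1.25] / 0.1677 = [-0.0323 + 0.0778] / 0.1677 = 0.2716 → 0.27
d₂ = d₁ − σ√T = 0.2716 − 0.1677 = 0.1039 → 0.10
exp(−rT) = exp(−0.051·1.25) = 0.9382
N(−d₂) = N(-0.10) = 0.4602;  N(−d₁) = N(-0.27) = 0.3936
P = 315·0.9382·0.4602 − 305·0.3936 = 136.0043 − 120.0480 = 15.9563

£15.96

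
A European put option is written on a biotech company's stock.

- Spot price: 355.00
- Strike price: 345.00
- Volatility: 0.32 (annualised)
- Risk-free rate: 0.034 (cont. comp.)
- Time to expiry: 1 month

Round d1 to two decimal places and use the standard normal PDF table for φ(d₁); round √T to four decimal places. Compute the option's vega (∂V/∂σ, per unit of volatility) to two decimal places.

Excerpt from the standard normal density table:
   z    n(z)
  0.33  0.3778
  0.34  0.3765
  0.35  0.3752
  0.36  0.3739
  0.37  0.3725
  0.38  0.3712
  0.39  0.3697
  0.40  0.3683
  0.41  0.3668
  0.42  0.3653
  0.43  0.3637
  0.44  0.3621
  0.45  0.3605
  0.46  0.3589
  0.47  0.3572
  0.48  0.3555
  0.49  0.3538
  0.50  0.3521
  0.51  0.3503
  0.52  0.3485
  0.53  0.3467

37.89

T = 0.08333;  σ√T = 0.0924
d₁ = [ln(355/345) + (0.034 + 0.32²/2)·0.08333] / 0.0924 = [0.0286 + 0.0071] / 0.0924 = 0.3862 ≈ 0.39
√T = √0.08333 = 0.2887
φ(d₁) = φ(0.39) = 0.3697
vega = S·φ(d₁)·√T = 355·0.3697·0.2887 = 37.8900
(The call has the same vega.)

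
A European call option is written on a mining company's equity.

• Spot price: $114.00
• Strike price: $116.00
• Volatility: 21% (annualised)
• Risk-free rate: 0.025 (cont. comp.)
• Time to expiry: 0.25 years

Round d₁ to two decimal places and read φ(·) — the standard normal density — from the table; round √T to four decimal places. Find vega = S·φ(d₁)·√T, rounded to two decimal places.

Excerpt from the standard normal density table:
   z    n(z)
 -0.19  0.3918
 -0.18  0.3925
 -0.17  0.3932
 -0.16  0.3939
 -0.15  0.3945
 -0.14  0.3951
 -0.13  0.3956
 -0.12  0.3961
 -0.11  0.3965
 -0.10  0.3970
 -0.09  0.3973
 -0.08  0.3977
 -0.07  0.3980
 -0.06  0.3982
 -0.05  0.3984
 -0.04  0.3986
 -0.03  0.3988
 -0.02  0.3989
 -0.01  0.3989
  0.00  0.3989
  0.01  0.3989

22.71

T = 0.25;  σ√T = 0.1050
ln(S/K) + (r + σ²/2)T = ln(114/116) + (0.025 + 0.21²/2)·0.25 = -0.0174 + 0.0118 = -0.0056
d₁ = -0.0056 / 0.1050 = -0.0536 ⇒ -0.05
√T = √0.25 = 0.5000
φ(d₁) = φ(-0.05) = 0.3984
vega = S·φ(d₁)·√T = 114·0.3984·0.5000 = 22.7088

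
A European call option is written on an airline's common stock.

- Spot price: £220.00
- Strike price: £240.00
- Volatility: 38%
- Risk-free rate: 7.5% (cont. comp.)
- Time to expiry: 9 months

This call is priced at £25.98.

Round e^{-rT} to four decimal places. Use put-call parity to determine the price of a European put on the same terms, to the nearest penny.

e^(−rT) = e^(−0.075·0.75) = 0.9453
Put-call parity: C − P = S − K·e^(−rT) = 220 − 240·0.9453 = 220 − 226.8720 = -6.8720
P = C − (C − P) = 25.98 − (-6.8720) = 32.8520

£32.85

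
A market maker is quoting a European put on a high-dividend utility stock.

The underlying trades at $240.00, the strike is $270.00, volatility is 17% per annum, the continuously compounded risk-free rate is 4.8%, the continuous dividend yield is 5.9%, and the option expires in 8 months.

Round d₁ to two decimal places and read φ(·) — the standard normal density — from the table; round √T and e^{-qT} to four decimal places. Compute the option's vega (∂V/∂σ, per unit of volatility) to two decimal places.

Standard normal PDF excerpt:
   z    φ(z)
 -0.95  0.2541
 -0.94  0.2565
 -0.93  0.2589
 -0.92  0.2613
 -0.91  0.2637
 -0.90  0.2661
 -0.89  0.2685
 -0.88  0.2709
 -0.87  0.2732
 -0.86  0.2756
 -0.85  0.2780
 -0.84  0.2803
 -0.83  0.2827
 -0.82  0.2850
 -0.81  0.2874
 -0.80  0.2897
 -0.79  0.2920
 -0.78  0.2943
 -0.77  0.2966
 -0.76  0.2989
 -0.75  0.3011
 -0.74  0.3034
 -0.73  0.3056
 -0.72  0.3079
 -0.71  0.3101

53.26

σ√T = 0.17·√0.6667 = 0.1388
d₁ = [ln(240/270) + (0.048 − 0.059 + 0.17²/2)·0.6667] / 0.1388 = [-0.1178 + 0.0023] / 0.1388 = -0.8320 ⇒ -0.83
√T = √0.6667 = 0.8165
φ(d₁) = φ(-0.83) = 0.2827
exp(−qT) = exp(−0.059·0.6667) = 0.9614
vega = S·exp(−qT)·φ(d₁)·√T = 240·0.9614·0.2827·0.8165 = 53.2595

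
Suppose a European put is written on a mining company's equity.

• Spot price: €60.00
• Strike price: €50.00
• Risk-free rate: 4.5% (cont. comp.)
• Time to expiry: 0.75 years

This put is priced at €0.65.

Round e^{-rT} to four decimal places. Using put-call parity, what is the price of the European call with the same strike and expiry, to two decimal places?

e^(−rT) = e^(−0.045·0.75) = 0.9668
Put-call parity: C − P = S − K·e^(−rT) = 60 − 50·0.9668 = 60 − 48.3400 = 11.6600
C = P + (C − P) = 0.65 + (11.6600) = 12.3100

€12.31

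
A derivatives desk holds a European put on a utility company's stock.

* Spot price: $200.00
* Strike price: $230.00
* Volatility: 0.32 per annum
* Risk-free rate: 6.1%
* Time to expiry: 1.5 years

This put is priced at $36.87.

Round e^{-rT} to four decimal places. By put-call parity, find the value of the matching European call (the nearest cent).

exp(−rT) = exp(−0.061·1.5) = 0.9126
Put-call parity: C − P = S − K·e^(−rT) = 200 − 230·0.9126 = 200 − 209.8980 = -9.8980
C = P + (C − P) = 36.87 + (-9.8980) = 26.9720

$26.97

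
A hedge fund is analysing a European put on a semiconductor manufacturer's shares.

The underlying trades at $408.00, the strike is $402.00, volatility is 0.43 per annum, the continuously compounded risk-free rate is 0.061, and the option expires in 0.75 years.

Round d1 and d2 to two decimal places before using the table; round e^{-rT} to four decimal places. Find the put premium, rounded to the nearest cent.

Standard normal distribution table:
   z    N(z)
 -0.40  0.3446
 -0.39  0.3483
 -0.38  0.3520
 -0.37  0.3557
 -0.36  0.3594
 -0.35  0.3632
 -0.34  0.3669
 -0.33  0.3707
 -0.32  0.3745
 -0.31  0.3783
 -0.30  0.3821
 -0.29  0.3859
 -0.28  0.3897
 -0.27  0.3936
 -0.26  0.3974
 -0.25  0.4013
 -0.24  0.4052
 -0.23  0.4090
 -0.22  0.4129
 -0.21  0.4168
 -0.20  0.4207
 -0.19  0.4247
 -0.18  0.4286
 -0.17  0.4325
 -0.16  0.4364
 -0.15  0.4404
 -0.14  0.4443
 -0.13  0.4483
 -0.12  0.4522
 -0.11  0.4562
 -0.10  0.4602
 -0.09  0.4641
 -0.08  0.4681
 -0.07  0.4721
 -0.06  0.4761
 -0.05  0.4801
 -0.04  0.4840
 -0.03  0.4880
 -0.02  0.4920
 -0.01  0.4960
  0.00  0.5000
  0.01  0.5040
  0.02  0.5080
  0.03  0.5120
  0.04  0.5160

σ√T = 0.43 × 0.8660 = 0.3724
d₁ = [ln(408/402) + (0.061 + 0.43²/2)·0.75] / 0.3724 = [0.0148 + 0.1151] / 0.3724 = 0.3488 which rounds to 0.35
d₂ = d₁ − σ√T = 0.3488 − 0.3724 = -0.0236 which rounds to -0.02
exp(−rT) = exp(−0.061·0.75) = 0.9553
N(−d₂) = N(0.02) = 0.5080;  N(−d₁) = N(-0.35) = 0.3632
P = 402·0.9553·0.5080 − 408·0.3632 = 195.0875 − 148.1856 = 46.9019

$46.90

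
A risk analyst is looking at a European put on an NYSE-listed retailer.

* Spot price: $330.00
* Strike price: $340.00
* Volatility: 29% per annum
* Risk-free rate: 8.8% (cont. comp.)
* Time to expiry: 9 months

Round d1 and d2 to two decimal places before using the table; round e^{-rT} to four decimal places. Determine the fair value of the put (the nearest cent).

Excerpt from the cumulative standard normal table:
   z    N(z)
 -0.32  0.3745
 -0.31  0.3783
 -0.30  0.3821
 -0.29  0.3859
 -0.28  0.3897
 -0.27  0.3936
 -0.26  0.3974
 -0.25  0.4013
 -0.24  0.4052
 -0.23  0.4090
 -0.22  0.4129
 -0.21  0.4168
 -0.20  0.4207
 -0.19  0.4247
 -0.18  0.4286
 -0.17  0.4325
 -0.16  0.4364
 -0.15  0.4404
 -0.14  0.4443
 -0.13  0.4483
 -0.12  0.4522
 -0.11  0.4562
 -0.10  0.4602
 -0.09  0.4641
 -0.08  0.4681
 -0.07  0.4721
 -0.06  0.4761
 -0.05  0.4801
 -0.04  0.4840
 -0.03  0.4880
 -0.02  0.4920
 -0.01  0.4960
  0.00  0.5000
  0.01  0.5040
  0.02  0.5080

$26.70

σ√T = 0.29 × 0.8660 = 0.2511
d₁ = [ln(330/340) + (0.088 + 0.29²/2)·0.75] / 0.2511 = [-0.0299 + 0.0975] / 0.2511 = 0.2695 ⇒ 0.27
d₂ = d₁ − σ√T = 0.2695 − 0.2511 = 0.0184 ⇒ 0.02
exp(−rT) = exp(−0.088·0.75) = 0.9361
P = 340·0.9361·N(-0.02) − 330·N(-0.27) = 340·0.9361·0.4920 − 330·0.3936 = 156.5908 − 129.8880 = 26.7028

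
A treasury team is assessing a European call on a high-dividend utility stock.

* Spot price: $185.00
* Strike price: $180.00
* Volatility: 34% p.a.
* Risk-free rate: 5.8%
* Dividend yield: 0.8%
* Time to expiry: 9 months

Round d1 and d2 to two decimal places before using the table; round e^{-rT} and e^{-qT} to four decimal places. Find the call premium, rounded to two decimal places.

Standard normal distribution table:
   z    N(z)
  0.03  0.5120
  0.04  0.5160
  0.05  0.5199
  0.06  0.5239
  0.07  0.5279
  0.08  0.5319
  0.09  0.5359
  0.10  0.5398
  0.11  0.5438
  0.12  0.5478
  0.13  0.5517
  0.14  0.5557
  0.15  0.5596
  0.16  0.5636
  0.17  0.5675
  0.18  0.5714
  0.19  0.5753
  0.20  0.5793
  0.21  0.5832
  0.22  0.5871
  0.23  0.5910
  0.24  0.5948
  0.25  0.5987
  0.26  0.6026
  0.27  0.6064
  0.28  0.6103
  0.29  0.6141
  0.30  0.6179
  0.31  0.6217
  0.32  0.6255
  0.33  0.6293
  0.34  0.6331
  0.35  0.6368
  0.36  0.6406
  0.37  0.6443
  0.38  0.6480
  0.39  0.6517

$27.51

σ√T = 0.34·√0.75 = 0.2944
d₁ = [ln(185/180) + (0.058 − 0.008 + 0.34²/2)·0.75] / 0.2944 = [0.0274 + 0.0809] / 0.2944 = 0.3676 which rounds to 0.37
d₂ = d₁ − σ√T = 0.3676 − 0.2944 = 0.0732 which rounds to 0.07
e^(−qT) = e^(−0.008·0.75) = 0.9940;  e^(−rT) = e^(−0.058·0.75) = 0.9574
N(d₁) = N(0.37) = 0.6443;  N(d₂) = N(0.07) = 0.5279
C = 185·0.9940·0.6443 − 180·0.9574·0.5279 = 118.4803 − 90.9741 = 27.5063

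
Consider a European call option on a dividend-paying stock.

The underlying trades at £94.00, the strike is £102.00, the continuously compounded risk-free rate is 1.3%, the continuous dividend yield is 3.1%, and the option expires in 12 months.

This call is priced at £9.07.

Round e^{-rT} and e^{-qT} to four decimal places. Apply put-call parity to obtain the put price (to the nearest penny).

£18.62

e^(−qT) = e^(−0.031·1) = 0.9695;  e^(−rT) = e^(−0.013·1) = 0.9871
Put-call parity: C − P = S·e^(−qT) − K·e^(−rT) = 94·0.9695 − 102·0.9871 = 91.1330 − 100.6842 = -9.5512
P = C − (C − P) = 9.07 − (-9.5512) = 18.6212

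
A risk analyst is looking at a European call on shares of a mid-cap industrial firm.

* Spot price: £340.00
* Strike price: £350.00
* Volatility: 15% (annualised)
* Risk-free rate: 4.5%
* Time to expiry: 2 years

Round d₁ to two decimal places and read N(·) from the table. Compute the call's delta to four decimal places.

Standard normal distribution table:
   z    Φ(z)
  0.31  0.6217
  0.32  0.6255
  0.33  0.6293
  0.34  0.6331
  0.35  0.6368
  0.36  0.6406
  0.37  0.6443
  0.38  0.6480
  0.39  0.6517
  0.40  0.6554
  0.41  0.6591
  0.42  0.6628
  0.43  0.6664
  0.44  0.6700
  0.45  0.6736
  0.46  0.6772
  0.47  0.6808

σ√T = 0.15 × 1.4142 = 0.2121
d₁ = [ln(340/350) + (0.045 + 0.15²/2)·2] / 0.2121 = [-0.0290 + 0.1125] / 0.2121 = 0.3937 → 0.39
N(d₁) = N(0.39) = 0.6517
Δ_call = N(d₁) = 0.6517

0.6517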